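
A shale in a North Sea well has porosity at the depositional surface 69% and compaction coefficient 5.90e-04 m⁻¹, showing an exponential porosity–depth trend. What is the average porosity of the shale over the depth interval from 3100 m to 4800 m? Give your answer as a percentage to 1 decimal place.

7.0%

Working in km (1 km = 1000 m; c in km⁻¹ = c in m⁻¹ × 1000):
⟨phi⟩ = (1/(z₂−z₁)) ∫ phi₀ e^(−cz) dz = phi₀·(e^(−c·z₁) − e^(−c·z₂)) / (c·(z₂−z₁))
e^(−0.59×3.1) = 0.1606; e^(−0.59×4.8) = 0.0589
⟨phi⟩ = 0.69 × (0.1606 − 0.0589) / (0.59 × 1.7) = 0.69 × 0.1014 = 0.0699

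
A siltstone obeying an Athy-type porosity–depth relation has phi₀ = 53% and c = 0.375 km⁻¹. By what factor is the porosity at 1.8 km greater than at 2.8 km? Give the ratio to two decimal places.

1.45

phi(Z₁)/phi(Z₂) = e^(−c·Z₁)/e^(−c·Z₂) = e^{c(Z₂−Z₁)}
= exp(0.375 × 1) = exp(0.375) = 1.4550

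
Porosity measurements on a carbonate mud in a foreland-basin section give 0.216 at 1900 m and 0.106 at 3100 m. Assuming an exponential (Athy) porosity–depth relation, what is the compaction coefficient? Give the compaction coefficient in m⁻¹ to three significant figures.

0.000593 m⁻¹

Working in km (1 km = 1000 m; β in km⁻¹ = β in m⁻¹ × 1000):
Athy: n(z) = n₀ e^(−βz) ⇒ n₁/n₂ = e^{β(z₂−z₁)} ⇒ β = ln(n₁/n₂)/(z₂−z₁)
β = ln(0.216/0.106) / (3.1 − 1.9) = ln(2.038) / 1.2 = 0.7118 / 1.2 = 0.5932 km⁻¹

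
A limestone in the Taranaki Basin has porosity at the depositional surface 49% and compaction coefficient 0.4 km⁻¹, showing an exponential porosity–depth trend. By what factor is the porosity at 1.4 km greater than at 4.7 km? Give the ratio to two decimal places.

phi(d₁)/phi(d₂) = e^(−k·d₁)/e^(−k·d₂) = e^{k(d₂−d₁)}
= exp(0.4 × 3.3) = exp(1.32) = 3.7434

3.74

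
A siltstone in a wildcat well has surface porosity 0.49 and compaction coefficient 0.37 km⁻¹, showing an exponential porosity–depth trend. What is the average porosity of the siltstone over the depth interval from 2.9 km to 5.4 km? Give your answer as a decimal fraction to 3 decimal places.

0.109

⟨φ⟩ = (1/(Z₂−Z₁)) ∫ φ₀ e^(−βZ) dZ = φ₀·(e^(−β·Z₁) − e^(−β·Z₂)) / (β·(Z₂−Z₁))
e^(−0.37×2.9) = 0.3420; e^(−0.37×5.4) = 0.1356
⟨φ⟩ = 0.49 × (0.3420 − 0.1356) / (0.37 × 2.5) = 0.49 × 0.2231 = 0.1093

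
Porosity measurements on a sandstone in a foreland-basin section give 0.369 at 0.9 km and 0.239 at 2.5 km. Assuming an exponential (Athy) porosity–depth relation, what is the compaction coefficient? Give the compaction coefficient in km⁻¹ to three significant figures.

Athy: φ(Z) = φ₀ e^(−kZ) ⇒ φ₁/φ₂ = e^{k(Z₂−Z₁)} ⇒ k = ln(φ₁/φ₂)/(Z₂−Z₁)
k = ln(0.369/0.239) / (2.5 − 0.9) = ln(1.544) / 1.6 = 0.4343 / 1.6 = 0.2715 km⁻¹

0.271 km⁻¹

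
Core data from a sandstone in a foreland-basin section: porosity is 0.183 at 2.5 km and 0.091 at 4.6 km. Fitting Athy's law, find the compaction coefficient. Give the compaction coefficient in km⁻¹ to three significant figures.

0.333 km⁻¹

Athy: phi(d) = phi₀ e^(−cd) ⇒ phi₁/phi₂ = e^{c(d₂−d₁)} ⇒ c = ln(phi₁/phi₂)/(d₂−d₁)
c = ln(0.183/0.091) / (4.6 − 2.5) = ln(2.011) / 2.1 = 0.6986 / 2.1 = 0.3327 km⁻¹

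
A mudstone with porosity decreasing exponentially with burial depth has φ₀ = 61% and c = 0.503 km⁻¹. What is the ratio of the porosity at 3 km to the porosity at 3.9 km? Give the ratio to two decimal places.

φ(z₁)/φ(z₂) = e^(−c·z₁)/e^(−c·z₂) = e^{c(z₂−z₁)}
= exp(0.503 × 0.9) = exp(0.4527) = 1.5726

1.57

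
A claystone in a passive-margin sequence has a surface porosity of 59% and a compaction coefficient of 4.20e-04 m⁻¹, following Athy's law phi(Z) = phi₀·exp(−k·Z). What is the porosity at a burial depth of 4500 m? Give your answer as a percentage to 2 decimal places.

Working in km (1 km = 1000 m; k in km⁻¹ = k in m⁻¹ × 1000):
phi = phi₀·exp(−k·Z) = 0.59 × exp(−0.42 × 4.5) = 0.59 × exp(−1.89)
  = 0.59 × 0.1511 = 0.0891

8.91%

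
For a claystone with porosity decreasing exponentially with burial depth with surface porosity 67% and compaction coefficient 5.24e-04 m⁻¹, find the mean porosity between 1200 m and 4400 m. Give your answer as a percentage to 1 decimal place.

Working in km (1 km = 1000 m; k in km⁻¹ = k in m⁻¹ × 1000):
⟨φ⟩ = (1/(z₂−z₁)) ∫ φ₀ e^(−kz) dz = φ₀·(e^(−k·z₁) − e^(−k·z₂)) / (k·(z₂−z₁))
e^(−0.524×1.2) = 0.5332; e^(−0.524×4.4) = 0.0997
⟨φ⟩ = 0.67 × (0.5332 − 0.0997) / (0.524 × 3.2) = 0.67 × 0.2585 = 0.1732

17.3%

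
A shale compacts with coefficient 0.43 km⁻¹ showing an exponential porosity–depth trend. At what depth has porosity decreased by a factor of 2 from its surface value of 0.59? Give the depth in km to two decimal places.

φ/φ₀ = 1/2 ⇒ exp(−k·z) = 1/2 ⇒ z = ln(2) / k
z = 0.6931 / 0.43 = 1.612 km

1.61 km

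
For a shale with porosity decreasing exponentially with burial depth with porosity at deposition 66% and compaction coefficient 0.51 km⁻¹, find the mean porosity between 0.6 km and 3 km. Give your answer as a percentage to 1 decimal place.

28.0%

⟨φ⟩ = (1/(d₂−d₁)) ∫ φ₀ e^(−kd) dd = φ₀·(e^(−k·d₁) − e^(−k·d₂)) / (k·(d₂−d₁))
e^(−0.51×0.6) = 0.7364; e^(−0.51×3) = 0.2165
⟨φ⟩ = 0.66 × (0.7364 − 0.2165) / (0.51 × 2.4) = 0.66 × 0.4247 = 0.2803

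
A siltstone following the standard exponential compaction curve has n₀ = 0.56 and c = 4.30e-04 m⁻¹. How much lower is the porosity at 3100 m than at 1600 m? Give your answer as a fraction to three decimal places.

0.134

Working in km (1 km = 1000 m; c in km⁻¹ = c in m⁻¹ × 1000):
n(1.6) = 0.56·e^(−0.43×1.6) = 0.2814
n(3.1) = 0.56·e^(−0.43×3.1) = 0.1477
Δn = 0.2814 − 0.1477 = 0.1338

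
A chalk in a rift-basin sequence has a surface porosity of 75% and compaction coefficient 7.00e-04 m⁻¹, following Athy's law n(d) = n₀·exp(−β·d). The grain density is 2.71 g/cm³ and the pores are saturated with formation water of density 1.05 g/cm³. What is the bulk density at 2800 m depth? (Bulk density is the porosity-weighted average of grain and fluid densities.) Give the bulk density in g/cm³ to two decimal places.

2.53 g/cm³

Working in km (1 km = 1000 m; β in km⁻¹ = β in m⁻¹ × 1000):
Porosity at depth: n = 0.75·exp(−0.7×2.8) = 0.75×0.1409 = 0.1056
Bulk density: ρ_b = (1−n)ρ_g + n·ρ_f = 0.8944×2.71 + 0.1056×1.05
       = 2.424 + 0.111 = 2.535 g/cm³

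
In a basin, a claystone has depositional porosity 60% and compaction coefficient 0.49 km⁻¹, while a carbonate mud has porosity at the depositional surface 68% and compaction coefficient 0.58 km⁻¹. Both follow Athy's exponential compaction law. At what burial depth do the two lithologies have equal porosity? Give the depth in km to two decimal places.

1.39 km

Set phi₀ₐ e^(−kₐd) = phi₀ᵦ e^(−kᵦd) ⇒ ln(phi₀ₐ/phi₀ᵦ) = (kₐ − kᵦ)·d
d = ln(0.6/0.68) / (0.49 − 0.58) = -0.1252 / -0.09 = 1.391 km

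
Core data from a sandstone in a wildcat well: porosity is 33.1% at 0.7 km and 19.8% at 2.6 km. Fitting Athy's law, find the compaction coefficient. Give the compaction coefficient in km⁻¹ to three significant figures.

0.270 km⁻¹

Athy: φ(d) = φ₀ e^(−kd) ⇒ φ₁/φ₂ = e^{k(d₂−d₁)} ⇒ k = ln(φ₁/φ₂)/(d₂−d₁)
k = ln(0.331/0.198) / (2.6 − 0.7) = ln(1.672) / 1.9 = 0.5139 / 1.9 = 0.2704 km⁻¹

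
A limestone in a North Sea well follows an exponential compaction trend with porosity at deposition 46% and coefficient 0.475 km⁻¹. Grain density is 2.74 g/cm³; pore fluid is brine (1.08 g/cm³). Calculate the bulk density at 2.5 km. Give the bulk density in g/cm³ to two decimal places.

Porosity at depth: n = 0.46·exp(−0.475×2.5) = 0.46×0.3050 = 0.1403
Bulk density: ρ_b = (1−n)ρ_g + n·ρ_f = 0.8597×2.74 + 0.1403×1.08
       = 2.356 + 0.152 = 2.507 g/cm³

2.51 g/cm³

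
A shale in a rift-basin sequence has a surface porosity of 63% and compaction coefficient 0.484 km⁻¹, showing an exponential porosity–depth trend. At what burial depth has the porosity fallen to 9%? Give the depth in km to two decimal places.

Invert Athy's law: d = ln(phi₀/phi) / c
d = ln(0.63/0.09) / 0.484 = ln(7) / 0.484 = 1.9459 / 0.484 = 4.020 km

4.02 km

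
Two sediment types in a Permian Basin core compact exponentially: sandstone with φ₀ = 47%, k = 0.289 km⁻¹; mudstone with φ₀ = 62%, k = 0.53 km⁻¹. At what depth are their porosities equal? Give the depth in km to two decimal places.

1.15 km

Set φ₀ₐ e^(−kₐd) = φ₀ᵦ e^(−kᵦd) ⇒ ln(φ₀ₐ/φ₀ᵦ) = (kₐ − kᵦ)·d
d = ln(0.47/0.62) / (0.289 − 0.53) = -0.2770 / -0.241 = 1.149 km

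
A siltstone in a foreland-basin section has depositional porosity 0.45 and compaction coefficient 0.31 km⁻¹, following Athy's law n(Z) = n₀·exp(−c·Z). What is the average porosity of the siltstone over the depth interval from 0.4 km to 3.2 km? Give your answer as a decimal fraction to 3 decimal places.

⟨n⟩ = (1/(Z₂−Z₁)) ∫ n₀ e^(−cZ) dZ = n₀·(e^(−c·Z₁) − e^(−c·Z₂)) / (c·(Z₂−Z₁))
e^(−0.31×0.4) = 0.8834; e^(−0.31×3.2) = 0.3708
⟨n⟩ = 0.45 × (0.8834 − 0.3708) / (0.31 × 2.8) = 0.45 × 0.5905 = 0.2657

0.266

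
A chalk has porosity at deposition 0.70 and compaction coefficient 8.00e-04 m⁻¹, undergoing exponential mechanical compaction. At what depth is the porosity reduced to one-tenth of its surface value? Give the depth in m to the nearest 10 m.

2880 m

Working in km (1 km = 1000 m; c in km⁻¹ = c in m⁻¹ × 1000):
n/n₀ = 1/10 ⇒ exp(−c·z) = 1/10 ⇒ z = ln(10) / c
z = 2.3026 / 0.8 = 2.878 km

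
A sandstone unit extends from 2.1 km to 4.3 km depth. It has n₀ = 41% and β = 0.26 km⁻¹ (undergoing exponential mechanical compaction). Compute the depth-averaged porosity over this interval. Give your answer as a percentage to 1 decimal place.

18.1%

⟨n⟩ = (1/(d₂−d₁)) ∫ n₀ e^(−βd) dd = n₀·(e^(−β·d₁) − e^(−β·d₂)) / (β·(d₂−d₁))
e^(−0.26×2.1) = 0.5793; e^(−0.26×4.3) = 0.3269
⟨n⟩ = 0.41 × (0.5793 − 0.3269) / (0.26 × 2.2) = 0.41 × 0.4411 = 0.1809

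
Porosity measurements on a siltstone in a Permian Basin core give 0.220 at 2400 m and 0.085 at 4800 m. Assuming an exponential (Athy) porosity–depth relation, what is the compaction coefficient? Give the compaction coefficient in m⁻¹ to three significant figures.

Working in km (1 km = 1000 m; β in km⁻¹ = β in m⁻¹ × 1000):
Athy: phi(Z) = phi₀ e^(−βZ) ⇒ phi₁/phi₂ = e^{β(Z₂−Z₁)} ⇒ β = ln(phi₁/phi₂)/(Z₂−Z₁)
β = ln(0.22/0.085) / (4.8 − 2.4) = ln(2.588) / 2.4 = 0.9510 / 2.4 = 0.3962 km⁻¹

0.000396 m⁻¹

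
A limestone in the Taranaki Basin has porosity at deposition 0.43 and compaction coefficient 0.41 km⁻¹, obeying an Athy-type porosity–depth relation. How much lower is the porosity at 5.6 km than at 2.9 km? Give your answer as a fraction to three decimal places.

0.088

φ(2.9) = 0.43·e^(−0.41×2.9) = 0.1309
φ(5.6) = 0.43·e^(−0.41×5.6) = 0.0433
Δφ = 0.1309 − 0.0433 = 0.0877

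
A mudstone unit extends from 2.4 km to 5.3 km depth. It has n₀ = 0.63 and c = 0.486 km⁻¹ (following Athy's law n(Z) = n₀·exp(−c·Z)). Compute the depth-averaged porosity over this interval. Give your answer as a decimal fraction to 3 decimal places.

⟨n⟩ = (1/(Z₂−Z₁)) ∫ n₀ e^(−cZ) dZ = n₀·(e^(−c·Z₁) − e^(−c·Z₂)) / (c·(Z₂−Z₁))
e^(−0.486×2.4) = 0.3115; e^(−0.486×5.3) = 0.0761
⟨n⟩ = 0.63 × (0.3115 − 0.0761) / (0.486 × 2.9) = 0.63 × 0.1670 = 0.1052

0.105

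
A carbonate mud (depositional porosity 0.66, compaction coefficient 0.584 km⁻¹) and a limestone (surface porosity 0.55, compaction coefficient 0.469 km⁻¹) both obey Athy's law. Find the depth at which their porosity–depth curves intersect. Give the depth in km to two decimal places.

1.59 km

Set φ₀ₐ e^(−cₐZ) = φ₀ᵦ e^(−cᵦZ) ⇒ ln(φ₀ₐ/φ₀ᵦ) = (cₐ − cᵦ)·Z
Z = ln(0.66/0.55) / (0.584 − 0.469) = 0.1823 / 0.115 = 1.585 km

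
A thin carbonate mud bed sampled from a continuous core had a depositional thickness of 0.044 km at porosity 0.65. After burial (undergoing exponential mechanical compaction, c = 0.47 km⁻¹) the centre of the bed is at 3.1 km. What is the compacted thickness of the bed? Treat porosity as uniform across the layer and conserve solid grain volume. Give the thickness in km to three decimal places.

Porosity at 3.1 km: φ = 0.65·exp(−0.47×3.1) = 0.1514
Solid-volume conservation: h(1−φ) = h₀(1−φ₀) ⇒ h = h₀·(1−φ₀)/(1−φ)
h = 0.044 × (1 − 0.65)/(1 − 0.1514) = 0.044 × 0.4124 = 0.0181 km

0.018 km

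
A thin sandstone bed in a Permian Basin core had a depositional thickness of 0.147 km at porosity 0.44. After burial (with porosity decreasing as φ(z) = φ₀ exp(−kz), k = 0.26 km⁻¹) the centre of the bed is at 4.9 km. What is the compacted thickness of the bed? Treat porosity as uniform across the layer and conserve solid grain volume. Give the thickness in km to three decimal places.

0.094 km

Porosity at 4.9 km: φ = 0.44·exp(−0.26×4.9) = 0.1231
Solid-volume conservation: h(1−φ) = h₀(1−φ₀) ⇒ h = h₀·(1−φ₀)/(1−φ)
h = 0.147 × (1 − 0.44)/(1 − 0.1231) = 0.147 × 0.6386 = 0.0939 km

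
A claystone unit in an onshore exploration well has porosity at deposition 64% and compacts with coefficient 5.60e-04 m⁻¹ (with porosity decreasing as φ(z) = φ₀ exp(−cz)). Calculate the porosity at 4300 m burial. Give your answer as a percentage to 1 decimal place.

Working in km (1 km = 1000 m; c in km⁻¹ = c in m⁻¹ × 1000):
φ = φ₀·exp(−c·z) = 0.64 × exp(−0.56 × 4.3) = 0.64 × exp(−2.408)
  = 0.64 × 0.0900 = 0.0576

5.8%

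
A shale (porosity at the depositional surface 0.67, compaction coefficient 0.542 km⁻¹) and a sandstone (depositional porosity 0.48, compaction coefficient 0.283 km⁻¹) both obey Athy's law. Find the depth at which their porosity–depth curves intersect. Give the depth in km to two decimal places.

1.29 km

Set φ₀ₐ e^(−kₐZ) = φ₀ᵦ e^(−kᵦZ) ⇒ ln(φ₀ₐ/φ₀ᵦ) = (kₐ − kᵦ)·Z
Z = ln(0.67/0.48) / (0.542 − 0.283) = 0.3335 / 0.259 = 1.288 km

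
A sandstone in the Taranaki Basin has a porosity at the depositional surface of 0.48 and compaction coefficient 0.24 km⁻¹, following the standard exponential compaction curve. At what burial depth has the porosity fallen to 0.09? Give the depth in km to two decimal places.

Invert Athy's law: d = ln(phi₀/phi) / k
d = ln(0.48/0.09) / 0.24 = ln(5.333) / 0.24 = 1.6740 / 0.24 = 6.975 km

6.97 km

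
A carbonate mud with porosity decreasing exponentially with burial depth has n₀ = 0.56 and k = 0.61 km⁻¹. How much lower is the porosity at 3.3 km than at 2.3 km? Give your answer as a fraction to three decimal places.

n(2.3) = 0.56·e^(−0.61×2.3) = 0.1377
n(3.3) = 0.56·e^(−0.61×3.3) = 0.0748
Δn = 0.1377 − 0.0748 = 0.0629

0.063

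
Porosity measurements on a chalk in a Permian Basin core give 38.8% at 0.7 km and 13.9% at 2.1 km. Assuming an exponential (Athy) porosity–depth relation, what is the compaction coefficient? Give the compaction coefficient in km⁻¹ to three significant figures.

Athy: phi(Z) = phi₀ e^(−kZ) ⇒ phi₁/phi₂ = e^{k(Z₂−Z₁)} ⇒ k = ln(phi₁/phi₂)/(Z₂−Z₁)
k = ln(0.388/0.139) / (2.1 − 0.7) = ln(2.791) / 1.4 = 1.0265 / 1.4 = 0.7332 km⁻¹

0.733 km⁻¹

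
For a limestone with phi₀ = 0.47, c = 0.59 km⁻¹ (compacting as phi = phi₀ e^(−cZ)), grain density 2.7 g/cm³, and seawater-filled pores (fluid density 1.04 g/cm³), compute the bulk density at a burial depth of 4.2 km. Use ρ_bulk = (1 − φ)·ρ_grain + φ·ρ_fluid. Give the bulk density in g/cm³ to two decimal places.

2.63 g/cm³

Porosity at depth: phi = 0.47·exp(−0.59×4.2) = 0.47×0.0839 = 0.0394
Bulk density: ρ_b = (1−phi)ρ_g + phi·ρ_f = 0.9606×2.7 + 0.0394×1.04
       = 2.594 + 0.041 = 2.635 g/cm³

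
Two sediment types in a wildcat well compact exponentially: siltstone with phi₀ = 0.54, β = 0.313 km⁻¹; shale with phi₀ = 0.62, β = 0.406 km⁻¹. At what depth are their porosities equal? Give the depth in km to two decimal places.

Set phi₀ₐ e^(−βₐZ) = phi₀ᵦ e^(−βᵦZ) ⇒ ln(phi₀ₐ/phi₀ᵦ) = (βₐ − βᵦ)·Z
Z = ln(0.54/0.62) / (0.313 − 0.406) = -0.1382 / -0.093 = 1.485 km

1.49 km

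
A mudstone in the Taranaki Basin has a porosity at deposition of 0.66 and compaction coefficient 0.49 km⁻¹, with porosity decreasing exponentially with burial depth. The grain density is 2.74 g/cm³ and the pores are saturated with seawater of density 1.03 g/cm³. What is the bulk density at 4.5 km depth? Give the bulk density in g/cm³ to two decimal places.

Porosity at depth: phi = 0.66·exp(−0.49×4.5) = 0.66×0.1103 = 0.0728
Bulk density: ρ_b = (1−phi)ρ_g + phi·ρ_f = 0.9272×2.74 + 0.0728×1.03
       = 2.541 + 0.075 = 2.616 g/cm³

2.62 g/cm³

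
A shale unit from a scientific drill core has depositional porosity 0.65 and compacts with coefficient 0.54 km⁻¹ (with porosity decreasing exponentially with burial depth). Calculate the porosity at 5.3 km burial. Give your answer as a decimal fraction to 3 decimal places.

n = n₀·exp(−c·Z) = 0.65 × exp(−0.54 × 5.3) = 0.65 × exp(−2.862)
  = 0.65 × 0.0572 = 0.0372

0.037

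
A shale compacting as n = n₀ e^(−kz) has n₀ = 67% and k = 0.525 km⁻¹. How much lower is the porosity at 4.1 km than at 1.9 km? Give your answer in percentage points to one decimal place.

n(1.9) = 0.67·e^(−0.525×1.9) = 0.2471
n(4.1) = 0.67·e^(−0.525×4.1) = 0.0778
Δn = 0.2471 − 0.0778 = 0.1692

16.9 percentage points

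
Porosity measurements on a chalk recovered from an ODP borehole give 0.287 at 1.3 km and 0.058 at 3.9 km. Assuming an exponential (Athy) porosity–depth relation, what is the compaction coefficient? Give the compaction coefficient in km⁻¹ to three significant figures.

Athy: n(z) = n₀ e^(−kz) ⇒ n₁/n₂ = e^{k(z₂−z₁)} ⇒ k = ln(n₁/n₂)/(z₂−z₁)
k = ln(0.287/0.058) / (3.9 − 1.3) = ln(4.948) / 2.6 = 1.5990 / 2.6 = 0.615 km⁻¹

0.615 km⁻¹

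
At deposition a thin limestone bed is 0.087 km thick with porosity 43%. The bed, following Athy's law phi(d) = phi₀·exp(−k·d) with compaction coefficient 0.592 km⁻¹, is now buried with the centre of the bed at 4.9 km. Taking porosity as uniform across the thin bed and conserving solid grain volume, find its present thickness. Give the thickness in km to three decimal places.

Porosity at 4.9 km: phi = 0.43·exp(−0.592×4.9) = 0.0236
Solid-volume conservation: h(1−phi) = h₀(1−phi₀) ⇒ h = h₀·(1−phi₀)/(1−phi)
h = 0.087 × (1 − 0.43)/(1 − 0.0236) = 0.087 × 0.5838 = 0.0508 km

0.051 km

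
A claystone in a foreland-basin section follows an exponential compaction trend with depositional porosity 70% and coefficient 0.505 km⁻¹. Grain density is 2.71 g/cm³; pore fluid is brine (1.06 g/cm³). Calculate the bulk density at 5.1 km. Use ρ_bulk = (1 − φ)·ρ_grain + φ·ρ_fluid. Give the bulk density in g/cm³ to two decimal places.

2.62 g/cm³

Porosity at depth: n = 0.7·exp(−0.505×5.1) = 0.7×0.0761 = 0.0533
Bulk density: ρ_b = (1−n)ρ_g + n·ρ_f = 0.9467×2.71 + 0.0533×1.06
       = 2.566 + 0.056 = 2.622 g/cm³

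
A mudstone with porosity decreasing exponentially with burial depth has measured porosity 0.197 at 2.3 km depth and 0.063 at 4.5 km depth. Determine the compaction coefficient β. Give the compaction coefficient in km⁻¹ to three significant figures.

Athy: n(Z) = n₀ e^(−βZ) ⇒ n₁/n₂ = e^{β(Z₂−Z₁)} ⇒ β = ln(n₁/n₂)/(Z₂−Z₁)
β = ln(0.197/0.063) / (4.5 − 2.3) = ln(3.127) / 2.2 = 1.1401 / 2.2 = 0.5182 km⁻¹

0.518 km⁻¹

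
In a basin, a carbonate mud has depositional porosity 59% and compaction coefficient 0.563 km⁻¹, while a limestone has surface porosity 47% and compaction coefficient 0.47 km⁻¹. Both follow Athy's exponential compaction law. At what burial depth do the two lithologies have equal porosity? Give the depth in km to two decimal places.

2.45 km

Set φ₀ₐ e^(−kₐz) = φ₀ᵦ e^(−kᵦz) ⇒ ln(φ₀ₐ/φ₀ᵦ) = (kₐ − kᵦ)·z
z = ln(0.59/0.47) / (0.563 − 0.47) = 0.2274 / 0.093 = 2.445 km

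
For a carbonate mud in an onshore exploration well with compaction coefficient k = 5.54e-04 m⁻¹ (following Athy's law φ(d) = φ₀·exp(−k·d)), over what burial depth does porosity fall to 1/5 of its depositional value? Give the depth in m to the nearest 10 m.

2910 m

Working in km (1 km = 1000 m; k in km⁻¹ = k in m⁻¹ × 1000):
φ/φ₀ = 1/5 ⇒ exp(−k·d) = 1/5 ⇒ d = ln(5) / k
d = 1.6094 / 0.554 = 2.905 km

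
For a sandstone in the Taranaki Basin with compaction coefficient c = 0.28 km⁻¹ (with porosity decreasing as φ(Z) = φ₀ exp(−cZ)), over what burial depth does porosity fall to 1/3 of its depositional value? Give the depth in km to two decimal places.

3.92 km

φ/φ₀ = 1/3 ⇒ exp(−c·Z) = 1/3 ⇒ Z = ln(3) / c
Z = 1.0986 / 0.28 = 3.924 km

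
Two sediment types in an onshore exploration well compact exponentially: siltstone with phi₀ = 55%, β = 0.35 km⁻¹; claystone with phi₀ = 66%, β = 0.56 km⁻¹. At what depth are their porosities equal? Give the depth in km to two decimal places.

0.87 km

Set phi₀ₐ e^(−βₐz) = phi₀ᵦ e^(−βᵦz) ⇒ ln(phi₀ₐ/phi₀ᵦ) = (βₐ − βᵦ)·z
z = ln(0.55/0.66) / (0.35 − 0.56) = -0.1823 / -0.21 = 0.868 km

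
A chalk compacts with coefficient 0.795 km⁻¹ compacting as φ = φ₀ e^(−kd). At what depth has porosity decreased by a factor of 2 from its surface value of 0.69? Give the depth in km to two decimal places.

φ/φ₀ = 1/2 ⇒ exp(−k·d) = 1/2 ⇒ d = ln(2) / k
d = 0.6931 / 0.795 = 0.872 km

0.87 km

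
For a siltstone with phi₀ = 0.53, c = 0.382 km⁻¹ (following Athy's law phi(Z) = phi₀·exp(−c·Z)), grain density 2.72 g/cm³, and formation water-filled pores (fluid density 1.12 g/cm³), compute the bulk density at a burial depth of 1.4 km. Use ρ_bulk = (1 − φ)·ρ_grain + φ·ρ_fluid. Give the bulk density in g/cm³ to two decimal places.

2.22 g/cm³

Porosity at depth: phi = 0.53·exp(−0.382×1.4) = 0.53×0.5858 = 0.3105
Bulk density: ρ_b = (1−phi)ρ_g + phi·ρ_f = 0.6895×2.72 + 0.3105×1.12
       = 1.876 + 0.348 = 2.223 g/cm³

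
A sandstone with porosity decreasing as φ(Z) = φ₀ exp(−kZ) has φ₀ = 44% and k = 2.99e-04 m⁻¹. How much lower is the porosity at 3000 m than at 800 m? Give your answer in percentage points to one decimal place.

Working in km (1 km = 1000 m; k in km⁻¹ = k in m⁻¹ × 1000):
φ(0.8) = 0.44·e^(−0.299×0.8) = 0.3464
φ(3) = 0.44·e^(−0.299×3) = 0.1794
Δφ = 0.3464 − 0.1794 = 0.1670

16.7 percentage points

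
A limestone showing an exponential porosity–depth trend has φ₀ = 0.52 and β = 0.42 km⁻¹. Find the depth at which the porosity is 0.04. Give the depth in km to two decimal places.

6.11 km

Invert Athy's law: z = ln(φ₀/φ) / β
z = ln(0.52/0.04) / 0.42 = ln(13) / 0.42 = 2.5649 / 0.42 = 6.107 km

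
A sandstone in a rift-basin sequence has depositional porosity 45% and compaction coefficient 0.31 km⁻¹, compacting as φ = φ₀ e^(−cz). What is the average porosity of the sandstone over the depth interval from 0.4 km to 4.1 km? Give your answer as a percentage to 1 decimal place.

⟨φ⟩ = (1/(z₂−z₁)) ∫ φ₀ e^(−cz) dz = φ₀·(e^(−c·z₁) − e^(−c·z₂)) / (c·(z₂−z₁))
e^(−0.31×0.4) = 0.8834; e^(−0.31×4.1) = 0.2806
⟨φ⟩ = 0.45 × (0.8834 − 0.2806) / (0.31 × 3.7) = 0.45 × 0.5256 = 0.2365

23.7%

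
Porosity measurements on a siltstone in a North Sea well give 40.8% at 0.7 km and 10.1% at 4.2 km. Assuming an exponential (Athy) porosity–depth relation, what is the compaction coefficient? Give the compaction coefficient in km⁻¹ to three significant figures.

0.399 km⁻¹

Athy: n(z) = n₀ e^(−kz) ⇒ n₁/n₂ = e^{k(z₂−z₁)} ⇒ k = ln(n₁/n₂)/(z₂−z₁)
k = ln(0.408/0.101) / (4.2 − 0.7) = ln(4.04) / 3.5 = 1.3961 / 3.5 = 0.3989 km⁻¹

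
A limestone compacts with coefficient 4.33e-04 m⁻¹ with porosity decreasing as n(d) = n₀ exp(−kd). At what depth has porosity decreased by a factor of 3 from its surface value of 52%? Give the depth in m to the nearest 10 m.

Working in km (1 km = 1000 m; k in km⁻¹ = k in m⁻¹ × 1000):
n/n₀ = 1/3 ⇒ exp(−k·d) = 1/3 ⇒ d = ln(3) / k
d = 1.0986 / 0.433 = 2.537 km

2540 m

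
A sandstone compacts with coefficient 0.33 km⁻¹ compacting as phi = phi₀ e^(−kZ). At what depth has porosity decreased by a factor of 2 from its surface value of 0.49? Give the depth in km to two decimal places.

2.10 km

phi/phi₀ = 1/2 ⇒ exp(−k·Z) = 1/2 ⇒ Z = ln(2) / k
Z = 0.6931 / 0.33 = 2.100 km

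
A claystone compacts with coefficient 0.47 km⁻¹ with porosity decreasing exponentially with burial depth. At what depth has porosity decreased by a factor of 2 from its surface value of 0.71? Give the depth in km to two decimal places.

phi/phi₀ = 1/2 ⇒ exp(−k·d) = 1/2 ⇒ d = ln(2) / k
d = 0.6931 / 0.47 = 1.475 km

1.47 km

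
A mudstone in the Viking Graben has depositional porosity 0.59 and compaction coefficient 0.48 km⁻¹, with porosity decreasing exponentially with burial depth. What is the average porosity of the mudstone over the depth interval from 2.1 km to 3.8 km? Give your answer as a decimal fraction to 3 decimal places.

0.147

⟨φ⟩ = (1/(z₂−z₁)) ∫ φ₀ e^(−cz) dz = φ₀·(e^(−c·z₁) − e^(−c·z₂)) / (c·(z₂−z₁))
e^(−0.48×2.1) = 0.3649; e^(−0.48×3.8) = 0.1614
⟨φ⟩ = 0.59 × (0.3649 − 0.1614) / (0.48 × 1.7) = 0.59 × 0.2495 = 0.1472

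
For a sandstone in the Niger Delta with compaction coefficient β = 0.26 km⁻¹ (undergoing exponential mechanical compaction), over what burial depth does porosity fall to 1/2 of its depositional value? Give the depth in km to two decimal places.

φ/φ₀ = 1/2 ⇒ exp(−β·d) = 1/2 ⇒ d = ln(2) / β
d = 0.6931 / 0.26 = 2.666 km

2.67 km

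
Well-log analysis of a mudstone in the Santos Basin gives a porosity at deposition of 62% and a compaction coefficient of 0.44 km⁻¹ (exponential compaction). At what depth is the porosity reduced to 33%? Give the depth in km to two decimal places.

1.43 km

Invert Athy's law: Z = ln(φ₀/φ) / k
Z = ln(0.62/0.33) / 0.44 = ln(1.879) / 0.44 = 0.6306 / 0.44 = 1.433 km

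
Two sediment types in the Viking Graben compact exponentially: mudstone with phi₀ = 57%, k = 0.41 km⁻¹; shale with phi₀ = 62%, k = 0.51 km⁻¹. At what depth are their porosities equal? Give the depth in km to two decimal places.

0.84 km

Set phi₀ₐ e^(−kₐZ) = phi₀ᵦ e^(−kᵦZ) ⇒ ln(phi₀ₐ/phi₀ᵦ) = (kₐ − kᵦ)·Z
Z = ln(0.57/0.62) / (0.41 − 0.51) = -0.0841 / -0.1 = 0.841 km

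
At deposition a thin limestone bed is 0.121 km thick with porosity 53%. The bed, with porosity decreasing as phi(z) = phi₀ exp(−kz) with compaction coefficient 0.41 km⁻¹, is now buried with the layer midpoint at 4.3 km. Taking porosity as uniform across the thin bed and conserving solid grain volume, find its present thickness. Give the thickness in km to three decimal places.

Porosity at 4.3 km: phi = 0.53·exp(−0.41×4.3) = 0.0909
Solid-volume conservation: h(1−phi) = h₀(1−phi₀) ⇒ h = h₀·(1−phi₀)/(1−phi)
h = 0.121 × (1 − 0.53)/(1 − 0.0909) = 0.121 × 0.5170 = 0.0626 km

0.063 km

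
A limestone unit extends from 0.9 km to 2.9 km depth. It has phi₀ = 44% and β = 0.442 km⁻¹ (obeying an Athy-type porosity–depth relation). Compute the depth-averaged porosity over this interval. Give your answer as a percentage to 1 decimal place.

⟨phi⟩ = (1/(Z₂−Z₁)) ∫ phi₀ e^(−βZ) dZ = phi₀·(e^(−β·Z₁) − e^(−β·Z₂)) / (β·(Z₂−Z₁))
e^(−0.442×0.9) = 0.6718; e^(−0.442×2.9) = 0.2775
⟨phi⟩ = 0.44 × (0.6718 − 0.2775) / (0.442 × 2) = 0.44 × 0.4460 = 0.1962

19.6%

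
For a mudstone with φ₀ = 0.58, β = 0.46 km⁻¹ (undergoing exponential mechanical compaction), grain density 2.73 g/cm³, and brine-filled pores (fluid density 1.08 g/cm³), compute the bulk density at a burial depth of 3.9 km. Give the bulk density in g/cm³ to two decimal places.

Porosity at depth: φ = 0.58·exp(−0.46×3.9) = 0.58×0.1663 = 0.0965
Bulk density: ρ_b = (1−φ)ρ_g + φ·ρ_f = 0.9035×2.73 + 0.0965×1.08
       = 2.467 + 0.104 = 2.571 g/cm³

2.57 g/cm³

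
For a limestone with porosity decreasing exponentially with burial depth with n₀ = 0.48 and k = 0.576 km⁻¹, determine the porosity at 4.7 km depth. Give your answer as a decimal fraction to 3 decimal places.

0.032

n = n₀·exp(−k·d) = 0.48 × exp(−0.576 × 4.7) = 0.48 × exp(−2.707)
  = 0.48 × 0.0667 = 0.0320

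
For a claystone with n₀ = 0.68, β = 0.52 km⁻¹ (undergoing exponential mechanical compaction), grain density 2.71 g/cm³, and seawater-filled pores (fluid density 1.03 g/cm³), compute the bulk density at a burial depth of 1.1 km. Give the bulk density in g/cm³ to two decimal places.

2.07 g/cm³

Porosity at depth: n = 0.68·exp(−0.52×1.1) = 0.68×0.5644 = 0.3838
Bulk density: ρ_b = (1−n)ρ_g + n·ρ_f = 0.6162×2.71 + 0.3838×1.03
       = 1.670 + 0.395 = 2.065 g/cm³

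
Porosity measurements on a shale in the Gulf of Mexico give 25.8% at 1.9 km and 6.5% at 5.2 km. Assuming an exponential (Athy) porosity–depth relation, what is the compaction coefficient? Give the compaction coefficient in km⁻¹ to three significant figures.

Athy: φ(d) = φ₀ e^(−kd) ⇒ φ₁/φ₂ = e^{k(d₂−d₁)} ⇒ k = ln(φ₁/φ₂)/(d₂−d₁)
k = ln(0.258/0.065) / (5.2 − 1.9) = ln(3.969) / 3.3 = 1.3786 / 3.3 = 0.4177 km⁻¹

0.418 km⁻¹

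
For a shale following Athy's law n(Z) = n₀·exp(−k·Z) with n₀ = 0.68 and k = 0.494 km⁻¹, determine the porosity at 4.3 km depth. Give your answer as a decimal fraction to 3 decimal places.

n = n₀·exp(−k·Z) = 0.68 × exp(−0.494 × 4.3) = 0.68 × exp(−2.124)
  = 0.68 × 0.1195 = 0.0813

0.081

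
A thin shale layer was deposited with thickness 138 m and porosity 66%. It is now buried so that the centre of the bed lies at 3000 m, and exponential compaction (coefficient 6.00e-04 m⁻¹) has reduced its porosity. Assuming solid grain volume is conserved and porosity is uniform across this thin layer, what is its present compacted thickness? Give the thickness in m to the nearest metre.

53 m

Working in km (1 km = 1000 m; k in km⁻¹ = k in m⁻¹ × 1000):
Porosity at 3 km: φ = 0.66·exp(−0.6×3) = 0.1091
Solid-volume conservation: h(1−φ) = h₀(1−φ₀) ⇒ h = h₀·(1−φ₀)/(1−φ)
h = 0.138 × (1 − 0.66)/(1 − 0.1091) = 0.138 × 0.3816 = 0.0527 km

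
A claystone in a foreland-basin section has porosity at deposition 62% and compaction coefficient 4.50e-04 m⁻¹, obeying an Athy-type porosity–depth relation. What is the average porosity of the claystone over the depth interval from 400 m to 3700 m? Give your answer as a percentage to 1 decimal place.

27.0%

Working in km (1 km = 1000 m; c in km⁻¹ = c in m⁻¹ × 1000):
⟨phi⟩ = (1/(Z₂−Z₁)) ∫ phi₀ e^(−cZ) dZ = phi₀·(e^(−c·Z₁) − e^(−c·Z₂)) / (c·(Z₂−Z₁))
e^(−0.45×0.4) = 0.8353; e^(−0.45×3.7) = 0.1892
⟨phi⟩ = 0.62 × (0.8353 − 0.1892) / (0.45 × 3.3) = 0.62 × 0.4351 = 0.2697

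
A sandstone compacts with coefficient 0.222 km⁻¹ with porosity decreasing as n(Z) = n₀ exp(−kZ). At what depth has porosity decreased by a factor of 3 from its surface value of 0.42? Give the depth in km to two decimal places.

n/n₀ = 1/3 ⇒ exp(−k·Z) = 1/3 ⇒ Z = ln(3) / k
Z = 1.0986 / 0.222 = 4.949 km

4.95 km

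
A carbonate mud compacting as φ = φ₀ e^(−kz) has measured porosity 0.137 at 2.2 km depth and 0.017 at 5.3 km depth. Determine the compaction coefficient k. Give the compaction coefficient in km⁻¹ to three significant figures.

0.673 km⁻¹

Athy: φ(z) = φ₀ e^(−kz) ⇒ φ₁/φ₂ = e^{k(z₂−z₁)} ⇒ k = ln(φ₁/φ₂)/(z₂−z₁)
k = ln(0.137/0.017) / (5.3 − 2.2) = ln(8.059) / 3.1 = 2.0868 / 3.1 = 0.6732 km⁻¹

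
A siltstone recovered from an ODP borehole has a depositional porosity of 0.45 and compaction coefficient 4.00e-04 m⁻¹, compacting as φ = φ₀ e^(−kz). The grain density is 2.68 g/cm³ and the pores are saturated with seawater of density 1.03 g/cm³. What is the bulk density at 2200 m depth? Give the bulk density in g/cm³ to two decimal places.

2.37 g/cm³

Working in km (1 km = 1000 m; k in km⁻¹ = k in m⁻¹ × 1000):
Porosity at depth: φ = 0.45·exp(−0.4×2.2) = 0.45×0.4148 = 0.1867
Bulk density: ρ_b = (1−φ)ρ_g + φ·ρ_f = 0.8133×2.68 + 0.1867×1.03
       = 2.180 + 0.192 = 2.372 g/cm³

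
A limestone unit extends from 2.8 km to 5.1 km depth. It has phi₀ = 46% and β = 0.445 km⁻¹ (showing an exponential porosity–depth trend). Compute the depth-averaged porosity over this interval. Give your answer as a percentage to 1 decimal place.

⟨phi⟩ = (1/(Z₂−Z₁)) ∫ phi₀ e^(−βZ) dZ = phi₀·(e^(−β·Z₁) − e^(−β·Z₂)) / (β·(Z₂−Z₁))
e^(−0.445×2.8) = 0.2877; e^(−0.445×5.1) = 0.1034
⟨phi⟩ = 0.46 × (0.2877 − 0.1034) / (0.445 × 2.3) = 0.46 × 0.1801 = 0.0828

8.3%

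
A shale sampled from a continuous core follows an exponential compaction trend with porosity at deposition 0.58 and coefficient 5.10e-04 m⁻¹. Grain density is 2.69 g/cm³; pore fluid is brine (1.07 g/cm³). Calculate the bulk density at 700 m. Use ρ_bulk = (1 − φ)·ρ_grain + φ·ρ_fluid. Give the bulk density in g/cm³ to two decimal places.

Working in km (1 km = 1000 m; β in km⁻¹ = β in m⁻¹ × 1000):
Porosity at depth: phi = 0.58·exp(−0.51×0.7) = 0.58×0.6998 = 0.4059
Bulk density: ρ_b = (1−phi)ρ_g + phi·ρ_f = 0.5941×2.69 + 0.4059×1.07
       = 1.598 + 0.434 = 2.032 g/cm³

2.03 g/cm³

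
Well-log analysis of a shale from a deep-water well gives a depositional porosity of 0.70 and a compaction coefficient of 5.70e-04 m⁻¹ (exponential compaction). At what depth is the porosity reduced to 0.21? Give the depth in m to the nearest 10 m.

Working in km (1 km = 1000 m; c in km⁻¹ = c in m⁻¹ × 1000):
Invert Athy's law: z = ln(n₀/n) / c
z = ln(0.7/0.21) / 0.57 = ln(3.333) / 0.57 = 1.2040 / 0.57 = 2.112 km

2110 m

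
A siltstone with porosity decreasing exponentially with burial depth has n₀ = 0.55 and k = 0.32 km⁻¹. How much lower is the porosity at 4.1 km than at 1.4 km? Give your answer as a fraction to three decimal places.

0.203

n(1.4) = 0.55·e^(−0.32×1.4) = 0.3514
n(4.1) = 0.55·e^(−0.32×4.1) = 0.1481
Δn = 0.3514 − 0.1481 = 0.2033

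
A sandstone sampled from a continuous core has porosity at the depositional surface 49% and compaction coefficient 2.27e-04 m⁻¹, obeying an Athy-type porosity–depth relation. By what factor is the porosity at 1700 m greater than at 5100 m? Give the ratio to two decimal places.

Working in km (1 km = 1000 m; k in km⁻¹ = k in m⁻¹ × 1000):
phi(d₁)/phi(d₂) = e^(−k·d₁)/e^(−k·d₂) = e^{k(d₂−d₁)}
= exp(0.227 × 3.4) = exp(0.7718) = 2.1637

2.16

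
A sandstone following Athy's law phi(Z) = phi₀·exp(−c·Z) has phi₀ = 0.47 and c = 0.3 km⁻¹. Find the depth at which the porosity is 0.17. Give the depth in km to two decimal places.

Invert Athy's law: Z = ln(phi₀/phi) / c
Z = ln(0.47/0.17) / 0.3 = ln(2.765) / 0.3 = 1.0169 / 0.3 = 3.390 km

3.39 km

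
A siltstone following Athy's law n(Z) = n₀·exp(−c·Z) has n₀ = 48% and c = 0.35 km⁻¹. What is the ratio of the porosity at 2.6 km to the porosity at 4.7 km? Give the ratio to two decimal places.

2.09

n(Z₁)/n(Z₂) = e^(−c·Z₁)/e^(−c·Z₂) = e^{c(Z₂−Z₁)}
= exp(0.35 × 2.1) = exp(0.735) = 2.0855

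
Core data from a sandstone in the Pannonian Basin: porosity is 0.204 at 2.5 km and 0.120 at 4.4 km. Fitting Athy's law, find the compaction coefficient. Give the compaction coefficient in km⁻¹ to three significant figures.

Athy: n(z) = n₀ e^(−βz) ⇒ n₁/n₂ = e^{β(z₂−z₁)} ⇒ β = ln(n₁/n₂)/(z₂−z₁)
β = ln(0.204/0.12) / (4.4 − 2.5) = ln(1.7) / 1.9 = 0.5306 / 1.9 = 0.2793 km⁻¹

0.279 km⁻¹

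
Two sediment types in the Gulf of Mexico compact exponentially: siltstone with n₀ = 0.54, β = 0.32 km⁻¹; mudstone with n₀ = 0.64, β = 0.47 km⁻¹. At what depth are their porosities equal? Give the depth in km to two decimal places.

1.13 km

Set n₀ₐ e^(−βₐZ) = n₀ᵦ e^(−βᵦZ) ⇒ ln(n₀ₐ/n₀ᵦ) = (βₐ − βᵦ)·Z
Z = ln(0.54/0.64) / (0.32 − 0.47) = -0.1699 / -0.15 = 1.133 km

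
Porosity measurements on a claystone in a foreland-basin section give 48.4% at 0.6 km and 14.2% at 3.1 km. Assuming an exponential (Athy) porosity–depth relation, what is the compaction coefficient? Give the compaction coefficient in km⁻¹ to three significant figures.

Athy: n(d) = n₀ e^(−cd) ⇒ n₁/n₂ = e^{c(d₂−d₁)} ⇒ c = ln(n₁/n₂)/(d₂−d₁)
c = ln(0.484/0.142) / (3.1 − 0.6) = ln(3.408) / 2.5 = 1.2263 / 2.5 = 0.4905 km⁻¹

0.491 km⁻¹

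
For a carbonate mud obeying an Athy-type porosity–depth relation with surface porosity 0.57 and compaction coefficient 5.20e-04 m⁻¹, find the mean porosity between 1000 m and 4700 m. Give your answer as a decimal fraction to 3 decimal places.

Working in km (1 km = 1000 m; k in km⁻¹ = k in m⁻¹ × 1000):
⟨phi⟩ = (1/(z₂−z₁)) ∫ phi₀ e^(−kz) dz = phi₀·(e^(−k·z₁) − e^(−k·z₂)) / (k·(z₂−z₁))
e^(−0.52×1) = 0.5945; e^(−0.52×4.7) = 0.0868
⟨phi⟩ = 0.57 × (0.5945 − 0.0868) / (0.52 × 3.7) = 0.57 × 0.2639 = 0.1504

0.150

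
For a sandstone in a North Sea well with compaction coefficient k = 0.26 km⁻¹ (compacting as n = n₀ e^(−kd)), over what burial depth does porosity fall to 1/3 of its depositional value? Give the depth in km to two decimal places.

4.23 km

n/n₀ = 1/3 ⇒ exp(−k·d) = 1/3 ⇒ d = ln(3) / k
d = 1.0986 / 0.26 = 4.225 km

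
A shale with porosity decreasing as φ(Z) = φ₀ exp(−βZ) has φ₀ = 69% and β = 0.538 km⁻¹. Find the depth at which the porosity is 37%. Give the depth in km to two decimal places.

1.16 km

Invert Athy's law: Z = ln(φ₀/φ) / β
Z = ln(0.69/0.37) / 0.538 = ln(1.865) / 0.538 = 0.6232 / 0.538 = 1.158 km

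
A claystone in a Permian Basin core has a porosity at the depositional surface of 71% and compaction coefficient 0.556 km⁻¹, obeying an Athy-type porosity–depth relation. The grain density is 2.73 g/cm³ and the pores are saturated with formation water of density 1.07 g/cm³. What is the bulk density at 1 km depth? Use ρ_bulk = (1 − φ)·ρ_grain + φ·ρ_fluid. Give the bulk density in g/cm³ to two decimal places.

2.05 g/cm³

Porosity at depth: n = 0.71·exp(−0.556×1) = 0.71×0.5735 = 0.4072
Bulk density: ρ_b = (1−n)ρ_g + n·ρ_f = 0.5928×2.73 + 0.4072×1.07
       = 1.618 + 0.436 = 2.054 g/cm³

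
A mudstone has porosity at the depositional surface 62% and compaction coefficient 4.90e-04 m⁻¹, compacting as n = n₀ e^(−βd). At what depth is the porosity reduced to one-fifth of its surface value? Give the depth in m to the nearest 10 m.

Working in km (1 km = 1000 m; β in km⁻¹ = β in m⁻¹ × 1000):
n/n₀ = 1/5 ⇒ exp(−β·d) = 1/5 ⇒ d = ln(5) / β
d = 1.6094 / 0.49 = 3.285 km

3280 m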